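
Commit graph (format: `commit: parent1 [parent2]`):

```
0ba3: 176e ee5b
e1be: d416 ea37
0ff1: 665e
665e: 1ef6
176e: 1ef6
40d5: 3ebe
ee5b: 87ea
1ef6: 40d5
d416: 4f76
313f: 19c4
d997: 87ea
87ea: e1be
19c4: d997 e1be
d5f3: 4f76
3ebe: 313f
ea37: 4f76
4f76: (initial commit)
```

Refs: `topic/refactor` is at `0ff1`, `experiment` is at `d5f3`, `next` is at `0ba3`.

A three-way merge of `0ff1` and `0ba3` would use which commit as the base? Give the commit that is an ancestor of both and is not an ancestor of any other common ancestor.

Ancestors of 0ff1: {0ff1, 19c4, 1ef6, 313f, 3ebe, 40d5, 4f76, 665e, 87ea, d416, d997, e1be, ea37}.
Ancestors of 0ba3: {0ba3, 176e, 19c4, 1ef6, 313f, 3ebe, 40d5, 4f76, 87ea, d416, d997, e1be, ea37, ee5b}.
Common ancestors: {19c4, 1ef6, 313f, 3ebe, 40d5, 4f76, 87ea, d416, d997, e1be, ea37}.
Among these, 1ef6 is not an ancestor of any other common ancestor — it is the merge base.

1ef6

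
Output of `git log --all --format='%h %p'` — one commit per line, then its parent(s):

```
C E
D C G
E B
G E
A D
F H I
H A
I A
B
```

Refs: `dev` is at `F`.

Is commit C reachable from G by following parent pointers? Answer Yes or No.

No

Ancestors of G: {B, E, G}.
C is not in that set, so it is not an ancestor of G.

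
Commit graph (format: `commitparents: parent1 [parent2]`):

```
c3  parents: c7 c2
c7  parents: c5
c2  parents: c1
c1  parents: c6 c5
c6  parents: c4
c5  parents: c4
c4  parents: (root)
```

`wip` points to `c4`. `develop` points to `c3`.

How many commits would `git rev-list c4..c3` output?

6

Reachable from c3: {c1, c2, c3, c4, c5, c6, c7}.
Reachable from c4: {c4}.
In c3's history but not c4's: {c1, c2, c3, c5, c6, c7} — 6 commits.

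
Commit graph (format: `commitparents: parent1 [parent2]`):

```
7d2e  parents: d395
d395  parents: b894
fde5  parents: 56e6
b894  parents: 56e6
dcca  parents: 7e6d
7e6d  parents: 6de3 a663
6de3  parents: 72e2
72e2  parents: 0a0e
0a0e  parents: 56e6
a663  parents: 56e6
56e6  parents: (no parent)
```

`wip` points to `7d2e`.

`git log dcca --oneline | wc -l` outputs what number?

Walking parent pointers from dcca: reachable set = {0a0e, 56e6, 6de3, 72e2, 7e6d, a663, dcca}.
That is 7 commits.

7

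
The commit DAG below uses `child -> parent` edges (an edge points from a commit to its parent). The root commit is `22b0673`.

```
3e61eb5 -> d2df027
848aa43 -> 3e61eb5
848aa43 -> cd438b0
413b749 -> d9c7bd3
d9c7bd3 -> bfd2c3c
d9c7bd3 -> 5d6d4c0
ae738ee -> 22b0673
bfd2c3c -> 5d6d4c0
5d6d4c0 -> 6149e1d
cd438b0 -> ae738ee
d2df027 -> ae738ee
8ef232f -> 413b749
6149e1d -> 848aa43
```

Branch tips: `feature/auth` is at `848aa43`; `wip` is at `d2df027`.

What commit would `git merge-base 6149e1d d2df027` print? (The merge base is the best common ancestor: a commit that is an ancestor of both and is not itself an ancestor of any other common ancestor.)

Ancestors of 6149e1d: {22b0673, 3e61eb5, 6149e1d, 848aa43, ae738ee, cd438b0, d2df027}.
Ancestors of d2df027: {22b0673, ae738ee, d2df027}.
Common ancestors: {22b0673, ae738ee, d2df027}.
Among these, d2df027 is not an ancestor of any other common ancestor — it is the merge base.

d2df027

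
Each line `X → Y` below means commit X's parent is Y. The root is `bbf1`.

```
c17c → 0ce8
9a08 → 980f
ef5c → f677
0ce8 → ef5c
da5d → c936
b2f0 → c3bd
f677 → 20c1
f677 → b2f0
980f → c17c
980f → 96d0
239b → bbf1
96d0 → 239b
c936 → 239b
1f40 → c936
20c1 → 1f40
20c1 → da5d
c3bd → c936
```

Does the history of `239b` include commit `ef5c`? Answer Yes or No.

Ancestors of 239b: {239b, bbf1}.
ef5c is not in that set, so it is not an ancestor of 239b.

No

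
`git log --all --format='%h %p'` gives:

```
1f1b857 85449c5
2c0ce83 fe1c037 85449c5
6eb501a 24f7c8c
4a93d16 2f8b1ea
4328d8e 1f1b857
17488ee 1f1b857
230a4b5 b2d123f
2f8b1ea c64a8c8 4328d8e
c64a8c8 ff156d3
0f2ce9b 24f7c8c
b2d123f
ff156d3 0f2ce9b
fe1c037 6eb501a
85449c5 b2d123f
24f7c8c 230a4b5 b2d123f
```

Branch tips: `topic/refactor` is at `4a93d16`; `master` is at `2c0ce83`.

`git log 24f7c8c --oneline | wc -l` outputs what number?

Walking parent pointers from 24f7c8c: reachable set = {230a4b5, 24f7c8c, b2d123f}.
That is 3 commits.

3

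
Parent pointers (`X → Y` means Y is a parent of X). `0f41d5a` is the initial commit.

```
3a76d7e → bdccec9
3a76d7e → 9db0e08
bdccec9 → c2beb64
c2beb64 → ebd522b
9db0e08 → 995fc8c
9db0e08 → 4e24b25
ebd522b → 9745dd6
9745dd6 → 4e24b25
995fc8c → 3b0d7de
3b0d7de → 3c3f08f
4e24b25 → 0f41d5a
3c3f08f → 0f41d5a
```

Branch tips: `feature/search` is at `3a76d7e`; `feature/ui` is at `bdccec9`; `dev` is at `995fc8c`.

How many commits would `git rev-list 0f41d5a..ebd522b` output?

Reachable from ebd522b: {0f41d5a, 4e24b25, 9745dd6, ebd522b}.
Reachable from 0f41d5a: {0f41d5a}.
In ebd522b's history but not 0f41d5a's: {4e24b25, 9745dd6, ebd522b} — 3 commits.

3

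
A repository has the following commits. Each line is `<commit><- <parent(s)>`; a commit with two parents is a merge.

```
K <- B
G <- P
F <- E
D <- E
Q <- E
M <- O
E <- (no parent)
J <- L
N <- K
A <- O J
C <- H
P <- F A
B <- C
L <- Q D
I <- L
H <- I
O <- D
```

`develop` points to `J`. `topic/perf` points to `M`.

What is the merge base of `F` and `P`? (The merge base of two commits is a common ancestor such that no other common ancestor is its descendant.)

Ancestors of F: {E, F}.
Ancestors of P: {A, D, E, F, J, L, O, P, Q}.
Common ancestors: {E, F}.
Among these, F is not an ancestor of any other common ancestor — it is the merge base.

F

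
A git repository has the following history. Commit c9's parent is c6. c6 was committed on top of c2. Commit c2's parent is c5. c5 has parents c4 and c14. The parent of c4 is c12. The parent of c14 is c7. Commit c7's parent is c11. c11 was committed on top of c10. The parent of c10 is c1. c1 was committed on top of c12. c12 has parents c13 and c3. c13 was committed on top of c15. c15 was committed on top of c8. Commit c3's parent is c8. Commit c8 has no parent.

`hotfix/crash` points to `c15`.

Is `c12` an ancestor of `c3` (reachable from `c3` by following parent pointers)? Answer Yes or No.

No

Ancestors of c3: {c3, c8}.
c12 is not in that set, so it is not an ancestor of c3.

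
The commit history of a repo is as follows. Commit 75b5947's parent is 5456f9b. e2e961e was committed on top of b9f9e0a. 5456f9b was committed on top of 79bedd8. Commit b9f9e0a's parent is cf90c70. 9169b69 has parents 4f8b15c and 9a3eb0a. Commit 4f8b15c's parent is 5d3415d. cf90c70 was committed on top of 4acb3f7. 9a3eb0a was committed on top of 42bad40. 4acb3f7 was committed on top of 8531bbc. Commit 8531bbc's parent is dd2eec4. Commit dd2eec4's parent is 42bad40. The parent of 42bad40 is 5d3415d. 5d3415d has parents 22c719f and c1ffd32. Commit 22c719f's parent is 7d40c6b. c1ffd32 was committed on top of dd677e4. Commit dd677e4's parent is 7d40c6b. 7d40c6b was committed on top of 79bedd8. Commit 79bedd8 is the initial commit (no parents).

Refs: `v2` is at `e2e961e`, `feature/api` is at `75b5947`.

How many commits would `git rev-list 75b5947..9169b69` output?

9

Reachable from 9169b69: {22c719f, 42bad40, 4f8b15c, 5d3415d, 79bedd8, 7d40c6b, 9169b69, 9a3eb0a, c1ffd32, dd677e4}.
Reachable from 75b5947: {5456f9b, 75b5947, 79bedd8}.
In 9169b69's history but not 75b5947's: {22c719f, 42bad40, 4f8b15c, 5d3415d, 7d40c6b, 9169b69, 9a3eb0a, c1ffd32, dd677e4} — 9 commits.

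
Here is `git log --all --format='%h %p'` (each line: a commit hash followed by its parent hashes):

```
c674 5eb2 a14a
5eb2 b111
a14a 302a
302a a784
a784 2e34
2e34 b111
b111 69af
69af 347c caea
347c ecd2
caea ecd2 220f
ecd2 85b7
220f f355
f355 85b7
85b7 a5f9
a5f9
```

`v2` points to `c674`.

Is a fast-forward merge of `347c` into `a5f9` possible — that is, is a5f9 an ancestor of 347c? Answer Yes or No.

Yes

A fast-forward from a5f9 to 347c is possible iff a5f9 is an ancestor of 347c.
Ancestors of 347c: {347c, 85b7, a5f9, ecd2}.
a5f9 is among them, so fast-forward is possible.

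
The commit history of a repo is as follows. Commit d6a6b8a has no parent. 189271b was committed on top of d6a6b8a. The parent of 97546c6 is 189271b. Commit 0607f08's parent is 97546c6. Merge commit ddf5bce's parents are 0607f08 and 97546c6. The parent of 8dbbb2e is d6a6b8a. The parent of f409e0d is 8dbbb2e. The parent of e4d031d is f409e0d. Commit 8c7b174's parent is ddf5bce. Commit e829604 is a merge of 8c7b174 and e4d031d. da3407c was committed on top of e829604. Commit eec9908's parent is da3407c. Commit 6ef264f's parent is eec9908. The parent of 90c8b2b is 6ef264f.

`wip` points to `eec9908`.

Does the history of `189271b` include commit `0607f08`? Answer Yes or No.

No

Ancestors of 189271b: {189271b, d6a6b8a}.
0607f08 is not in that set, so it is not an ancestor of 189271b.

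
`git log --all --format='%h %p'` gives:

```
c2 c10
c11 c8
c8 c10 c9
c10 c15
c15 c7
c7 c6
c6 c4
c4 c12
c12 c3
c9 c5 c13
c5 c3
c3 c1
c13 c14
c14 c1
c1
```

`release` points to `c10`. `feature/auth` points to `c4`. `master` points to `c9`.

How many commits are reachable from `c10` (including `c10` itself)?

Walking parent pointers from c10: reachable set = {c1, c10, c12, c15, c3, c4, c6, c7}.
That is 8 commits.

8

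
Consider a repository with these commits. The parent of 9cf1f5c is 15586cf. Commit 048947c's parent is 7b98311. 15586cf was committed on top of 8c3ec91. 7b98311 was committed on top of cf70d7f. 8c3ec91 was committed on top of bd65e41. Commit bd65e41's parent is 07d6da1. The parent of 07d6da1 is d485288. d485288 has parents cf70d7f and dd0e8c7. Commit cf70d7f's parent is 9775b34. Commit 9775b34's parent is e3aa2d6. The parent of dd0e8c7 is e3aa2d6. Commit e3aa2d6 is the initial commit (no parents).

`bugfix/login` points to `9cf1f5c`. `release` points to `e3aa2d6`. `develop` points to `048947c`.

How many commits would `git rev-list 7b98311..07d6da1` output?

3

Reachable from 07d6da1: {07d6da1, 9775b34, cf70d7f, d485288, dd0e8c7, e3aa2d6}.
Reachable from 7b98311: {7b98311, 9775b34, cf70d7f, e3aa2d6}.
In 07d6da1's history but not 7b98311's: {07d6da1, d485288, dd0e8c7} — 3 commits.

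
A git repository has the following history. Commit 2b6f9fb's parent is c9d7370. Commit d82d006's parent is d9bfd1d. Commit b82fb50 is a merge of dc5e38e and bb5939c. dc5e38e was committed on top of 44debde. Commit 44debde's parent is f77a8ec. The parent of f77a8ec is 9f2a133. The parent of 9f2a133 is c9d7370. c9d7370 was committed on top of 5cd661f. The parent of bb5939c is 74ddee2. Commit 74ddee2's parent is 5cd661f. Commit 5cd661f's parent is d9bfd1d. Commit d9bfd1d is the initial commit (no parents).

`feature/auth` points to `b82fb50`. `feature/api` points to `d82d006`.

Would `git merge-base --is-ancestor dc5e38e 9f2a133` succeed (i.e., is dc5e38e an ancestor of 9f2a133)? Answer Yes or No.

No

Ancestors of 9f2a133: {5cd661f, 9f2a133, c9d7370, d9bfd1d}.
dc5e38e is not in that set, so it is not an ancestor of 9f2a133.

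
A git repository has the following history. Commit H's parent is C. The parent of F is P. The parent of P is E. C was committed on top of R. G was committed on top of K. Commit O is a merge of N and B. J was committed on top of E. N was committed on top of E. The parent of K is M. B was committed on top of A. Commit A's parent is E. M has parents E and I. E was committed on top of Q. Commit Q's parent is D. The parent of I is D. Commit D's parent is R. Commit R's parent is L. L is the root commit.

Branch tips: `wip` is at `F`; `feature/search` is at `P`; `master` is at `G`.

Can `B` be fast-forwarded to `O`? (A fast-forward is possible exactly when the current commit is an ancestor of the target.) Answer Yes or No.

Yes

A fast-forward from B to O is possible iff B is an ancestor of O.
Ancestors of O: {A, B, D, E, L, N, O, Q, R}.
B is among them, so fast-forward is possible.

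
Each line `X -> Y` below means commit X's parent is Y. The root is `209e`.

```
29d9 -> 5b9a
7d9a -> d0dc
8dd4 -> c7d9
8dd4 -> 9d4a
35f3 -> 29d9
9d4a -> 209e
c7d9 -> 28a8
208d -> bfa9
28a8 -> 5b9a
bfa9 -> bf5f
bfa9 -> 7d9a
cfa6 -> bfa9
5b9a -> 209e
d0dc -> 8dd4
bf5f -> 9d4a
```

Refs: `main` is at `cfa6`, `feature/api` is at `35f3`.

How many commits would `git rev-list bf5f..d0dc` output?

5

Reachable from d0dc: {209e, 28a8, 5b9a, 8dd4, 9d4a, c7d9, d0dc}.
Reachable from bf5f: {209e, 9d4a, bf5f}.
In d0dc's history but not bf5f's: {28a8, 5b9a, 8dd4, c7d9, d0dc} — 5 commits.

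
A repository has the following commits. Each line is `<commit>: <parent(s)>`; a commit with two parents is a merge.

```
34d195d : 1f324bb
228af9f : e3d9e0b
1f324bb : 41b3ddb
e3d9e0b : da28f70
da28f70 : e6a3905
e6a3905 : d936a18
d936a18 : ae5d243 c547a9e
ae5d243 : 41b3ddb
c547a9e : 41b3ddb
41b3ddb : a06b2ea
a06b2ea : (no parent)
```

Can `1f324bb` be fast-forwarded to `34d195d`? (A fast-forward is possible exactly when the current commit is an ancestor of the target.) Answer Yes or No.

A fast-forward from 1f324bb to 34d195d is possible iff 1f324bb is an ancestor of 34d195d.
Ancestors of 34d195d: {1f324bb, 34d195d, 41b3ddb, a06b2ea}.
1f324bb is among them, so fast-forward is possible.

Yes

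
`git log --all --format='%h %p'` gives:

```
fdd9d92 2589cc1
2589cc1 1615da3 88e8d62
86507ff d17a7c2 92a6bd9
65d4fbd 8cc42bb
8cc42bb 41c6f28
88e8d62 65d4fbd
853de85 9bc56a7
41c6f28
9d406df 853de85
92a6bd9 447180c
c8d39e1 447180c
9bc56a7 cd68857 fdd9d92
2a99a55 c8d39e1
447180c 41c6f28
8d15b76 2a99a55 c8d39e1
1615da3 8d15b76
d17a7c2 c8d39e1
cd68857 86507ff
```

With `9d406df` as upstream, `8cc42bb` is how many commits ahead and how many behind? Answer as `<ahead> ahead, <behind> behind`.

0 ahead, 16 behind

Reachable from 8cc42bb: {41c6f28, 8cc42bb}.
Reachable from 9d406df: {1615da3, 2589cc1, 2a99a55, 41c6f28, 447180c, 65d4fbd, 853de85, 86507ff, 88e8d62, 8cc42bb, 8d15b76, 92a6bd9, 9bc56a7, 9d406df, c8d39e1, cd68857, d17a7c2, fdd9d92}.
Only in 8cc42bb's history (ahead): {} — 0.
Only in 9d406df's history (behind): {1615da3, 2589cc1, 2a99a55, 447180c, 65d4fbd, 853de85, 86507ff, 88e8d62, 8d15b76, 92a6bd9, 9bc56a7, 9d406df, c8d39e1, cd68857, d17a7c2, fdd9d92} — 16.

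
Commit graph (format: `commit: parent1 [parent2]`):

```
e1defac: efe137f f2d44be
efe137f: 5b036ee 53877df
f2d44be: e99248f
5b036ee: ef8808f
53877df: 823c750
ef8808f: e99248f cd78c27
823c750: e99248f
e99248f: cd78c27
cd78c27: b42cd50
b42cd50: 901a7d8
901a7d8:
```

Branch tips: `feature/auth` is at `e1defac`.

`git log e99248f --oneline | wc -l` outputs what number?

4

Walking parent pointers from e99248f: reachable set = {901a7d8, b42cd50, cd78c27, e99248f}.
That is 4 commits.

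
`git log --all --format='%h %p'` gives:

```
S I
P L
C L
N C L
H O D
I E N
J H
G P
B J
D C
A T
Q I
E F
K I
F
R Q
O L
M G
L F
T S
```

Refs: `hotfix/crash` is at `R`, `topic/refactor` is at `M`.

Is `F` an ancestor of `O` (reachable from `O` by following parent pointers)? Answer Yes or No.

Yes

Ancestors of O (commits reachable by following parents): {F, L, O}.
F is in that set, so it is an ancestor of O.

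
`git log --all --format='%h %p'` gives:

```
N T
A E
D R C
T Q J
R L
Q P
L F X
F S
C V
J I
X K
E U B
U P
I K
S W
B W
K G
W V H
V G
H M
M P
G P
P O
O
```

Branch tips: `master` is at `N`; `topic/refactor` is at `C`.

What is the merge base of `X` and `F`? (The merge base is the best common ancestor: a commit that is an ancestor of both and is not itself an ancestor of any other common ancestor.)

Ancestors of X: {G, K, O, P, X}.
Ancestors of F: {F, G, H, M, O, P, S, V, W}.
Common ancestors: {G, O, P}.
Among these, G is not an ancestor of any other common ancestor — it is the merge base.

G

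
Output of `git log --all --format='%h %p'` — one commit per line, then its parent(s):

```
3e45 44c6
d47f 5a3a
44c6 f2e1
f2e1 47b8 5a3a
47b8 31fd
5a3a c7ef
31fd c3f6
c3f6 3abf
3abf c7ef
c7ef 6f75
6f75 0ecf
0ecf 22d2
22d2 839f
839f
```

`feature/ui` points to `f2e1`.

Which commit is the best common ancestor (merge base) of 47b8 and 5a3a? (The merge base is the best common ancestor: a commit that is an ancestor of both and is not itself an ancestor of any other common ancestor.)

Ancestors of 47b8: {0ecf, 22d2, 31fd, 3abf, 47b8, 6f75, 839f, c3f6, c7ef}.
Ancestors of 5a3a: {0ecf, 22d2, 5a3a, 6f75, 839f, c7ef}.
Common ancestors: {0ecf, 22d2, 6f75, 839f, c7ef}.
Among these, c7ef is not an ancestor of any other common ancestor — it is the merge base.

c7ef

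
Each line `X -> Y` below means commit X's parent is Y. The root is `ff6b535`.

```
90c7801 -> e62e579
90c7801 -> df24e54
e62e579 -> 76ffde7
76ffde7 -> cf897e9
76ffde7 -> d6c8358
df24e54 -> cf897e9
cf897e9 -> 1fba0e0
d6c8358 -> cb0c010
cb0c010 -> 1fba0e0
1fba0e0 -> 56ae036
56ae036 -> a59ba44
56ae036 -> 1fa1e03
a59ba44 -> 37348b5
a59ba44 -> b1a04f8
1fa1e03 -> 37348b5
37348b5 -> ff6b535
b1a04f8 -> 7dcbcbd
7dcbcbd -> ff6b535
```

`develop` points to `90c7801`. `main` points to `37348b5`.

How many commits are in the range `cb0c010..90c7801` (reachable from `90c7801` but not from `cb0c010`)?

6

Reachable from 90c7801: {1fa1e03, 1fba0e0, 37348b5, 56ae036, 76ffde7, 7dcbcbd, 90c7801, a59ba44, b1a04f8, cb0c010, cf897e9, d6c8358, df24e54, e62e579, ff6b535}.
Reachable from cb0c010: {1fa1e03, 1fba0e0, 37348b5, 56ae036, 7dcbcbd, a59ba44, b1a04f8, cb0c010, ff6b535}.
In 90c7801's history but not cb0c010's: {76ffde7, 90c7801, cf897e9, d6c8358, df24e54, e62e579} — 6 commits.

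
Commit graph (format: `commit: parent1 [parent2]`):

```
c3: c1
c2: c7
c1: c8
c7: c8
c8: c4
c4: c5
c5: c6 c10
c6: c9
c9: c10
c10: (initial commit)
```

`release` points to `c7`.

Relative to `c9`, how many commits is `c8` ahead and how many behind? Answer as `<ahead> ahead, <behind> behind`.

4 ahead, 0 behind

Reachable from c8: {c10, c4, c5, c6, c8, c9}.
Reachable from c9: {c10, c9}.
Only in c8's history (ahead): {c4, c5, c6, c8} — 4.
Only in c9's history (behind): {} — 0.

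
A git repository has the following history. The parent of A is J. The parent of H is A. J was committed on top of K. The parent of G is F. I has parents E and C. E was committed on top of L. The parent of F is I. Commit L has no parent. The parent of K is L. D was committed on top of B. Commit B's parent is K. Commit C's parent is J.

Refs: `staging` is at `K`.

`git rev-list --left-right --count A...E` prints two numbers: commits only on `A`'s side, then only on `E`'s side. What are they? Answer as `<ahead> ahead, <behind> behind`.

Reachable from A: {A, J, K, L}.
Reachable from E: {E, L}.
Only in A's history (ahead): {A, J, K} — 3.
Only in E's history (behind): {E} — 1.

3 ahead, 1 behind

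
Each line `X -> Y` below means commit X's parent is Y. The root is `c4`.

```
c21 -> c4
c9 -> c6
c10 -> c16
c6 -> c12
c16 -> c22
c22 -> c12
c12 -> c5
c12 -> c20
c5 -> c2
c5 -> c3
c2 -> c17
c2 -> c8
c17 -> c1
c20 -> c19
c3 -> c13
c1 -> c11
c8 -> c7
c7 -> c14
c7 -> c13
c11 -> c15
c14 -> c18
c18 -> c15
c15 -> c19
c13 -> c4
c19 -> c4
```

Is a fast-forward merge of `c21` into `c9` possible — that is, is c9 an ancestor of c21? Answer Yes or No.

A fast-forward from c9 to c21 is possible iff c9 is an ancestor of c21.
Ancestors of c21: {c21, c4}.
c9 is not among them, so fast-forward is not possible.

No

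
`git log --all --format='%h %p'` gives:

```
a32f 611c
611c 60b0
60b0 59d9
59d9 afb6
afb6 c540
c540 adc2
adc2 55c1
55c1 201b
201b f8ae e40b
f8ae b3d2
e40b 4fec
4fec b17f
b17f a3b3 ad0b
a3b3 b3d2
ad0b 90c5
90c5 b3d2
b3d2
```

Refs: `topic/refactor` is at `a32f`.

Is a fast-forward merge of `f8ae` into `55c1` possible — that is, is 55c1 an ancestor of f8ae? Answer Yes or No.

A fast-forward from 55c1 to f8ae is possible iff 55c1 is an ancestor of f8ae.
Ancestors of f8ae: {b3d2, f8ae}.
55c1 is not among them, so fast-forward is not possible.

No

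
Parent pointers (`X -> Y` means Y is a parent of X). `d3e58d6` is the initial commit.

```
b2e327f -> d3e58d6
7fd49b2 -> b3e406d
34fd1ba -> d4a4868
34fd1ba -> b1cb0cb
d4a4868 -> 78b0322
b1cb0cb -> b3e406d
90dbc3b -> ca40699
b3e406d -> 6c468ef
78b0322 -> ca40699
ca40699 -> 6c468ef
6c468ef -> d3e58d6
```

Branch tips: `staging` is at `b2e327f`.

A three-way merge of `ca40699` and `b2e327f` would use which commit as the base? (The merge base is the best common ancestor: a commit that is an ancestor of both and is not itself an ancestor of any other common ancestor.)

Ancestors of ca40699: {6c468ef, ca40699, d3e58d6}.
Ancestors of b2e327f: {b2e327f, d3e58d6}.
Common ancestors: {d3e58d6}.
The only common ancestor is d3e58d6, so it is the merge base.

d3e58d6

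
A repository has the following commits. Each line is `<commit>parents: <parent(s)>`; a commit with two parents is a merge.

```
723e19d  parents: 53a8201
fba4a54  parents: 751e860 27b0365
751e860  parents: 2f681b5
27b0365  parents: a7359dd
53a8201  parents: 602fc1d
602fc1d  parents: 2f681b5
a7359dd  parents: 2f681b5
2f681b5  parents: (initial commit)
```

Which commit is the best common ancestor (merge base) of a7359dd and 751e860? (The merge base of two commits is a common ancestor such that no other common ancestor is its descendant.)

Ancestors of a7359dd: {2f681b5, a7359dd}.
Ancestors of 751e860: {2f681b5, 751e860}.
Common ancestors: {2f681b5}.
The only common ancestor is 2f681b5, so it is the merge base.

2f681b5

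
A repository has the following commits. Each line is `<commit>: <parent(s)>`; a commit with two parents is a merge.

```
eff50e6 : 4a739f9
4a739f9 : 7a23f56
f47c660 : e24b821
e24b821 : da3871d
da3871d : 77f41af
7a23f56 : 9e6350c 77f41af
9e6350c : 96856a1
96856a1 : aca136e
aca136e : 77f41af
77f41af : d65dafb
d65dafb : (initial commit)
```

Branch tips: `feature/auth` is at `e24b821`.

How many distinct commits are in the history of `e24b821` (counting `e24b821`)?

Walking parent pointers from e24b821: reachable set = {77f41af, d65dafb, da3871d, e24b821}.
That is 4 commits.

4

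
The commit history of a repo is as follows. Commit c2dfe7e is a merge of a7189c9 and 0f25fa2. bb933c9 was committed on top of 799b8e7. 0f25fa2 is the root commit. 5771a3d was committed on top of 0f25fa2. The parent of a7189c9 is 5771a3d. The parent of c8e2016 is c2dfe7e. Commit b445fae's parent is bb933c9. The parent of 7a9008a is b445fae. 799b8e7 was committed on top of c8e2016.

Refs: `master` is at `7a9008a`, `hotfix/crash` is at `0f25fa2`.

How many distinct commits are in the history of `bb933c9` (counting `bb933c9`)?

7

Walking parent pointers from bb933c9: reachable set = {0f25fa2, 5771a3d, 799b8e7, a7189c9, bb933c9, c2dfe7e, c8e2016}.
That is 7 commits.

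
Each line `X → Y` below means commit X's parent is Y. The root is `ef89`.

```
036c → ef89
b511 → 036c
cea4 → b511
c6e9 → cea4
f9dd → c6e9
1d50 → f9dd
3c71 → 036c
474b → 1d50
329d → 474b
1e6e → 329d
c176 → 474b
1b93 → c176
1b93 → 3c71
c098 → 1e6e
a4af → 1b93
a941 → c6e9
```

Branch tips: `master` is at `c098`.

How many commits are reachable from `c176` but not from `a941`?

4

Reachable from c176: {036c, 1d50, 474b, b511, c176, c6e9, cea4, ef89, f9dd}.
Reachable from a941: {036c, a941, b511, c6e9, cea4, ef89}.
In c176's history but not a941's: {1d50, 474b, c176, f9dd} — 4 commits.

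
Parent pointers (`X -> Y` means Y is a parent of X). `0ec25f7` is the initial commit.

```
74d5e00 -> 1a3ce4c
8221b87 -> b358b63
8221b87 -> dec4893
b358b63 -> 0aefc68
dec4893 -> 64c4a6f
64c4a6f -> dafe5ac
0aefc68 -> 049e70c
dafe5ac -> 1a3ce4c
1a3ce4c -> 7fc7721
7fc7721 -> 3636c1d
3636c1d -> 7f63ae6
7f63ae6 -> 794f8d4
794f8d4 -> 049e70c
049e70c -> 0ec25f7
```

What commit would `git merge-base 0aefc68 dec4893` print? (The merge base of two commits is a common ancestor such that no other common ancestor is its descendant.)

Ancestors of 0aefc68: {049e70c, 0aefc68, 0ec25f7}.
Ancestors of dec4893: {049e70c, 0ec25f7, 1a3ce4c, 3636c1d, 64c4a6f, 794f8d4, 7f63ae6, 7fc7721, dafe5ac, dec4893}.
Common ancestors: {049e70c, 0ec25f7}.
Among these, 049e70c is not an ancestor of any other common ancestor — it is the merge base.

049e70c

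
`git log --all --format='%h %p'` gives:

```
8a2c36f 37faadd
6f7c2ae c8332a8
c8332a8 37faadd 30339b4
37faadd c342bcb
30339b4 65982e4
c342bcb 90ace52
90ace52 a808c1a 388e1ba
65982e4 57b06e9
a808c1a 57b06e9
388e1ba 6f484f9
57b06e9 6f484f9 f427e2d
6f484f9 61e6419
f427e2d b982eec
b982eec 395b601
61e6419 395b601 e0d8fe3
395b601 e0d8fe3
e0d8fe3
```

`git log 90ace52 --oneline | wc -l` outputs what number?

Walking parent pointers from 90ace52: reachable set = {388e1ba, 395b601, 57b06e9, 61e6419, 6f484f9, 90ace52, a808c1a, b982eec, e0d8fe3, f427e2d}.
That is 10 commits.

10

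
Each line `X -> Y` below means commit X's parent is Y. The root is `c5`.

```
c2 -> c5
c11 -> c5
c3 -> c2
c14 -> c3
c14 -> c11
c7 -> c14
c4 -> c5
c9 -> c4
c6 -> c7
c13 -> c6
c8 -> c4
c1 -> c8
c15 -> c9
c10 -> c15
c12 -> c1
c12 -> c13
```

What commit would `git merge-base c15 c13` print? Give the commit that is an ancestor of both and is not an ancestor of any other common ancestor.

Ancestors of c15: {c15, c4, c5, c9}.
Ancestors of c13: {c11, c13, c14, c2, c3, c5, c6, c7}.
Common ancestors: {c5}.
The only common ancestor is c5, so it is the merge base.

c5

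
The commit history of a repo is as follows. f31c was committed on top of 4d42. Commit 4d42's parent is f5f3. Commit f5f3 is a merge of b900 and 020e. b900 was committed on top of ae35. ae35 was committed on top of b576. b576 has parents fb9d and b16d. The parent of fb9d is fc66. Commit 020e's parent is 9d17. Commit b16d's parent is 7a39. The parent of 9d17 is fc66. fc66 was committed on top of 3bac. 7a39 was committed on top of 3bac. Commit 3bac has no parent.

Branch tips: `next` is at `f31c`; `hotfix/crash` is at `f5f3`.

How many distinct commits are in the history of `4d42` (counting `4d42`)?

Walking parent pointers from 4d42: reachable set = {020e, 3bac, 4d42, 7a39, 9d17, ae35, b16d, b576, b900, f5f3, fb9d, fc66}.
That is 12 commits.

12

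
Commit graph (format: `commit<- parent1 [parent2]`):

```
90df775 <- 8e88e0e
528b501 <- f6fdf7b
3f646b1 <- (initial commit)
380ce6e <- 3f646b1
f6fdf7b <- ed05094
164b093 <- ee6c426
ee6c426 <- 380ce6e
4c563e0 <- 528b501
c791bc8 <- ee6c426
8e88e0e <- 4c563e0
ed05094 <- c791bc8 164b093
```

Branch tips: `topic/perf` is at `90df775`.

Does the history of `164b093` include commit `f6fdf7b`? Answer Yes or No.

Ancestors of 164b093: {164b093, 380ce6e, 3f646b1, ee6c426}.
f6fdf7b is not in that set, so it is not an ancestor of 164b093.

No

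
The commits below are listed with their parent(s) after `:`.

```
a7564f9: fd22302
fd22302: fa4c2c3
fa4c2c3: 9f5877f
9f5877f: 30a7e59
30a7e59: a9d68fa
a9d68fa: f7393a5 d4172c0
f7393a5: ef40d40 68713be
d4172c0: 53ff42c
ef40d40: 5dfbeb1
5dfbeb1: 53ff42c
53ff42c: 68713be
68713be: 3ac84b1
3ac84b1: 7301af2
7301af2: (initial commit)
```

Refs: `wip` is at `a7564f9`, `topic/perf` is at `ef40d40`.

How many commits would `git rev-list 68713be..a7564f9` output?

11

Reachable from a7564f9: {30a7e59, 3ac84b1, 53ff42c, 5dfbeb1, 68713be, 7301af2, 9f5877f, a7564f9, a9d68fa, d4172c0, ef40d40, f7393a5, fa4c2c3, fd22302}.
Reachable from 68713be: {3ac84b1, 68713be, 7301af2}.
In a7564f9's history but not 68713be's: {30a7e59, 53ff42c, 5dfbeb1, 9f5877f, a7564f9, a9d68fa, d4172c0, ef40d40, f7393a5, fa4c2c3, fd22302} — 11 commits.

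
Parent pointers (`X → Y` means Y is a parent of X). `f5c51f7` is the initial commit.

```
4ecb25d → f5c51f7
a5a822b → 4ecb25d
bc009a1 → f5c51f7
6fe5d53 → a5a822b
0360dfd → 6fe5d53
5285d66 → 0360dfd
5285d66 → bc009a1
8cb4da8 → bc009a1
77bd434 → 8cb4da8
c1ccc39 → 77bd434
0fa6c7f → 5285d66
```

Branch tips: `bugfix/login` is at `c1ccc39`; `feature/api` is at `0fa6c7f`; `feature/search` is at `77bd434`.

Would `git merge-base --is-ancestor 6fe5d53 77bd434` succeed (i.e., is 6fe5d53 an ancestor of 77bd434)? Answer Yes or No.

Ancestors of 77bd434: {77bd434, 8cb4da8, bc009a1, f5c51f7}.
6fe5d53 is not in that set, so it is not an ancestor of 77bd434.

No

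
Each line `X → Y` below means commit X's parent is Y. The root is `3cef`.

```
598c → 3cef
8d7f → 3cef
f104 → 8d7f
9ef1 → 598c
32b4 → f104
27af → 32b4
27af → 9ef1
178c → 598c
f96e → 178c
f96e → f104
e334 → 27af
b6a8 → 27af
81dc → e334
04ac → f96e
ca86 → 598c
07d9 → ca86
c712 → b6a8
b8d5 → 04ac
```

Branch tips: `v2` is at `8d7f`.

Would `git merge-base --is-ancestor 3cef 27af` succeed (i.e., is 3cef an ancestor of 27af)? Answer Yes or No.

Ancestors of 27af (commits reachable by following parents): {27af, 32b4, 3cef, 598c, 8d7f, 9ef1, f104}.
3cef is in that set, so it is an ancestor of 27af.

Yes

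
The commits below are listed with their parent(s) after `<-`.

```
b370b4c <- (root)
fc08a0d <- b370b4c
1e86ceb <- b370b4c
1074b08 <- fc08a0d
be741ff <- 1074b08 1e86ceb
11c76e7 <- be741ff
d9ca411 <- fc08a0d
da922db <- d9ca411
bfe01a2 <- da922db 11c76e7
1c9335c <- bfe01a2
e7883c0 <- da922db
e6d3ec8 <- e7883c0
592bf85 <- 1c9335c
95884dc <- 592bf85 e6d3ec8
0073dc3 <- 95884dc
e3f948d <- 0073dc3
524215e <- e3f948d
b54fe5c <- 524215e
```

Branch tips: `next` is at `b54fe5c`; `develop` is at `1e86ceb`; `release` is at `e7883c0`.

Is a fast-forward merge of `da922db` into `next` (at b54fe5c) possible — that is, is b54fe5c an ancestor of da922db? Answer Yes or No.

A fast-forward from b54fe5c to da922db is possible iff b54fe5c is an ancestor of da922db.
Ancestors of da922db: {b370b4c, d9ca411, da922db, fc08a0d}.
b54fe5c is not among them, so fast-forward is not possible.

No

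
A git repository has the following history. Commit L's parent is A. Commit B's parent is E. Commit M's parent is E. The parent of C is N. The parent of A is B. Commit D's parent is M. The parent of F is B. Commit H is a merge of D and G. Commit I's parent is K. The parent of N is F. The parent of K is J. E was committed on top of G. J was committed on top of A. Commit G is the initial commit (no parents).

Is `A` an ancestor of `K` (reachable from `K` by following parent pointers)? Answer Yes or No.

Ancestors of K (commits reachable by following parents): {A, B, E, G, J, K}.
A is in that set, so it is an ancestor of K.

Yes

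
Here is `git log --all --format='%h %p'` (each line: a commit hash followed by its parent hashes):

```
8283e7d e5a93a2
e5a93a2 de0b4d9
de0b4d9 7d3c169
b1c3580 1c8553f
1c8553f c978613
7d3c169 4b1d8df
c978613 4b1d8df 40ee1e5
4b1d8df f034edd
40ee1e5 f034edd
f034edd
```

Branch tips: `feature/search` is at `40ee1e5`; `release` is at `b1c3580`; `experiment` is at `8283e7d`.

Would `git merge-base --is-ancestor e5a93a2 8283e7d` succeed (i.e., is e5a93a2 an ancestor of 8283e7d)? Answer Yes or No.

Yes

Ancestors of 8283e7d (commits reachable by following parents): {4b1d8df, 7d3c169, 8283e7d, de0b4d9, e5a93a2, f034edd}.
e5a93a2 is in that set, so it is an ancestor of 8283e7d.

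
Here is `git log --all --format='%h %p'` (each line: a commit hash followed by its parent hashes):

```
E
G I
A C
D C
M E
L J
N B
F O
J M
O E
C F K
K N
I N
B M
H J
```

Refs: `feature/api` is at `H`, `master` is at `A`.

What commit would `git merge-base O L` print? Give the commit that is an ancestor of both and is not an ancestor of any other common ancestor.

E

Ancestors of O: {E, O}.
Ancestors of L: {E, J, L, M}.
Common ancestors: {E}.
The only common ancestor is E, so it is the merge base.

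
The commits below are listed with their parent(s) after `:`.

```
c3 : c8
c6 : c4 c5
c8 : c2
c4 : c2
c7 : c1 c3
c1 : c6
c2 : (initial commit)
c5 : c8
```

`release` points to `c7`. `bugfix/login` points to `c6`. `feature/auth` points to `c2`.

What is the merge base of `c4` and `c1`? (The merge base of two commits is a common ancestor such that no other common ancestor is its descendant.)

c4

Ancestors of c4: {c2, c4}.
Ancestors of c1: {c1, c2, c4, c5, c6, c8}.
Common ancestors: {c2, c4}.
Among these, c4 is not an ancestor of any other common ancestor — it is the merge base.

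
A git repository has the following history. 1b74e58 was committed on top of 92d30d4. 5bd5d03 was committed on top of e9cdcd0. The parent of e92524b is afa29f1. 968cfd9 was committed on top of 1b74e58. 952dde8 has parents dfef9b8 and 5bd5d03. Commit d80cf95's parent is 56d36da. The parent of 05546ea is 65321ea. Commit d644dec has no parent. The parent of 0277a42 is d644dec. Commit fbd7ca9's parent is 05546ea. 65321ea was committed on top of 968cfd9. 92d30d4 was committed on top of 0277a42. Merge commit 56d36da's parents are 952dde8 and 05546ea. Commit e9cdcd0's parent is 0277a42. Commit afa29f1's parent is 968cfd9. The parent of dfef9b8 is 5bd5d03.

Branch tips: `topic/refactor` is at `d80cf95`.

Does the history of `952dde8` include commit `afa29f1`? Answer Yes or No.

Ancestors of 952dde8: {0277a42, 5bd5d03, 952dde8, d644dec, dfef9b8, e9cdcd0}.
afa29f1 is not in that set, so it is not an ancestor of 952dde8.

No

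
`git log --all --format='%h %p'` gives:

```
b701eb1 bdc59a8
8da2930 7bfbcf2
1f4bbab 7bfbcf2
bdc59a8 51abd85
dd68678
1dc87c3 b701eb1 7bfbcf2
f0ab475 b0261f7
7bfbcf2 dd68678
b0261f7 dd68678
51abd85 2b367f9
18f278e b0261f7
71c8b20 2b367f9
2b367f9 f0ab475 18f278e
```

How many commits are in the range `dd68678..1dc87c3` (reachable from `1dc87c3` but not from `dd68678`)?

9

Reachable from 1dc87c3: {18f278e, 1dc87c3, 2b367f9, 51abd85, 7bfbcf2, b0261f7, b701eb1, bdc59a8, dd68678, f0ab475}.
Reachable from dd68678: {dd68678}.
In 1dc87c3's history but not dd68678's: {18f278e, 1dc87c3, 2b367f9, 51abd85, 7bfbcf2, b0261f7, b701eb1, bdc59a8, f0ab475} — 9 commits.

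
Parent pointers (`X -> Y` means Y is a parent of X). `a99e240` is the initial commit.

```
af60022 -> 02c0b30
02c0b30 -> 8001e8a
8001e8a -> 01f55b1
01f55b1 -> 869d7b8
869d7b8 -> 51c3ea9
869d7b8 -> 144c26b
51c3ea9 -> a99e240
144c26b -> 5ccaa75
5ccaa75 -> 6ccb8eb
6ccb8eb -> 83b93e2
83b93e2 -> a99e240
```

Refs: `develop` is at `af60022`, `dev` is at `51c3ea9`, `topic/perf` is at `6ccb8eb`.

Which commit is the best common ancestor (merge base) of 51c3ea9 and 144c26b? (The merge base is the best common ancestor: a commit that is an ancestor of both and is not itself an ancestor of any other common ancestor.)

a99e240

Ancestors of 51c3ea9: {51c3ea9, a99e240}.
Ancestors of 144c26b: {144c26b, 5ccaa75, 6ccb8eb, 83b93e2, a99e240}.
Common ancestors: {a99e240}.
The only common ancestor is a99e240, so it is the merge base.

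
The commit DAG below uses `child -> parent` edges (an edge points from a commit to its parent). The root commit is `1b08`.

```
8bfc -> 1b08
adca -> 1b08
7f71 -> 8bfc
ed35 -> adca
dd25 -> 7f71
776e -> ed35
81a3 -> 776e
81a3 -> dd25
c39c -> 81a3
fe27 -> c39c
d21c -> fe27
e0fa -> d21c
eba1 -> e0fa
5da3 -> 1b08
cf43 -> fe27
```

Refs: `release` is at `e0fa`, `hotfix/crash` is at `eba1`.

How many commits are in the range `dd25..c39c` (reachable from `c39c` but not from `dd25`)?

Reachable from c39c: {1b08, 776e, 7f71, 81a3, 8bfc, adca, c39c, dd25, ed35}.
Reachable from dd25: {1b08, 7f71, 8bfc, dd25}.
In c39c's history but not dd25's: {776e, 81a3, adca, c39c, ed35} — 5 commits.

5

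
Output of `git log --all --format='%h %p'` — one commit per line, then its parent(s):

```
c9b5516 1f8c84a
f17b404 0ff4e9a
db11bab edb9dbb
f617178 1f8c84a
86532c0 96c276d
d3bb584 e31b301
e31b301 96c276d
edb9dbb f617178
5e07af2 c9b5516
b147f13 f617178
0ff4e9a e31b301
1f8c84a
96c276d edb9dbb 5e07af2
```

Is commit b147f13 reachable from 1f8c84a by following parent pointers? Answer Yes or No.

Ancestors of 1f8c84a: {1f8c84a}.
b147f13 is not in that set, so it is not an ancestor of 1f8c84a.

No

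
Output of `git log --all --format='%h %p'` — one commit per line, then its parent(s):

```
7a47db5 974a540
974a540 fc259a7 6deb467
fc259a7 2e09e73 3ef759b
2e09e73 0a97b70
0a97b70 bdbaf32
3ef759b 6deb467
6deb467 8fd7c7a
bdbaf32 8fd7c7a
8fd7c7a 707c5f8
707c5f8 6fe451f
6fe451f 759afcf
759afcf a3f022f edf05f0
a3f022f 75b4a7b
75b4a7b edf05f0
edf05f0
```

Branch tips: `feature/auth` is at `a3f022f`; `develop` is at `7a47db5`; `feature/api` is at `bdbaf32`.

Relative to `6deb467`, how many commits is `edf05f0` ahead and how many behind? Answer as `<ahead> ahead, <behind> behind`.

Reachable from edf05f0: {edf05f0}.
Reachable from 6deb467: {6deb467, 6fe451f, 707c5f8, 759afcf, 75b4a7b, 8fd7c7a, a3f022f, edf05f0}.
Only in edf05f0's history (ahead): {} — 0.
Only in 6deb467's history (behind): {6deb467, 6fe451f, 707c5f8, 759afcf, 75b4a7b, 8fd7c7a, a3f022f} — 7.

0 ahead, 7 behind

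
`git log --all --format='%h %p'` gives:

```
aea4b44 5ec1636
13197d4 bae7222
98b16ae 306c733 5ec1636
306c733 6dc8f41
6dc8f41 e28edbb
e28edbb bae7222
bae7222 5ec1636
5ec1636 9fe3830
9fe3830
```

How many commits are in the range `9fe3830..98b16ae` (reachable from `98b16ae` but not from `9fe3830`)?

6

Reachable from 98b16ae: {306c733, 5ec1636, 6dc8f41, 98b16ae, 9fe3830, bae7222, e28edbb}.
Reachable from 9fe3830: {9fe3830}.
In 98b16ae's history but not 9fe3830's: {306c733, 5ec1636, 6dc8f41, 98b16ae, bae7222, e28edbb} — 6 commits.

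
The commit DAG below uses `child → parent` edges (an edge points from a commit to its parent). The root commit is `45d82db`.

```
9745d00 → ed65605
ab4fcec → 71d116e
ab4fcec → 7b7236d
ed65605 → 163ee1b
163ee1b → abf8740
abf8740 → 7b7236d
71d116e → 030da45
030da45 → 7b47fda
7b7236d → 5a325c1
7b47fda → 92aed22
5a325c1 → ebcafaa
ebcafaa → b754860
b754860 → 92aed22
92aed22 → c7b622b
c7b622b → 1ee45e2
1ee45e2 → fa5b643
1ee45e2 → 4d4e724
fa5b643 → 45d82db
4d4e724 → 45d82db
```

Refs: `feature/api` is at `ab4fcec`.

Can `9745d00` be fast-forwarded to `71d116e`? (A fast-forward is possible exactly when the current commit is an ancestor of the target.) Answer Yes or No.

No

A fast-forward from 9745d00 to 71d116e is possible iff 9745d00 is an ancestor of 71d116e.
Ancestors of 71d116e: {030da45, 1ee45e2, 45d82db, 4d4e724, 71d116e, 7b47fda, 92aed22, c7b622b, fa5b643}.
9745d00 is not among them, so fast-forward is not possible.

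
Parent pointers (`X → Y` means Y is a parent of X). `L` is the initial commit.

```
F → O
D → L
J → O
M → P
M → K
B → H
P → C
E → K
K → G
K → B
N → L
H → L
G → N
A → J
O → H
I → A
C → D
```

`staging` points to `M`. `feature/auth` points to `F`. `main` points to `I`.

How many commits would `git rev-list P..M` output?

Reachable from M: {B, C, D, G, H, K, L, M, N, P}.
Reachable from P: {C, D, L, P}.
In M's history but not P's: {B, G, H, K, M, N} — 6 commits.

6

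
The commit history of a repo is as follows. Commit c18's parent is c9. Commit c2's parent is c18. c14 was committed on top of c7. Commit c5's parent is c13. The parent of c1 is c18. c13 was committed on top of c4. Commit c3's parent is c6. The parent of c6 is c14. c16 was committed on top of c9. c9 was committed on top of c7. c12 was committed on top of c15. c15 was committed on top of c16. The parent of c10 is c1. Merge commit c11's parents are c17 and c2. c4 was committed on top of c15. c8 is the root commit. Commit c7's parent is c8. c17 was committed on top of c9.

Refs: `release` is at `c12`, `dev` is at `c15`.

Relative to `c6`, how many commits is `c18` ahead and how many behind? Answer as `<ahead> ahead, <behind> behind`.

Reachable from c18: {c18, c7, c8, c9}.
Reachable from c6: {c14, c6, c7, c8}.
Only in c18's history (ahead): {c18, c9} — 2.
Only in c6's history (behind): {c14, c6} — 2.

2 ahead, 2 behind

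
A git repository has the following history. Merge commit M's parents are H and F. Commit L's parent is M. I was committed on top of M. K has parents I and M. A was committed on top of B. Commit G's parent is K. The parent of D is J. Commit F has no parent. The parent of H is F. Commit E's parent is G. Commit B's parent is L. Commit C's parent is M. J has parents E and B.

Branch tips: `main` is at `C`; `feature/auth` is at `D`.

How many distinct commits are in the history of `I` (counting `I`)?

Walking parent pointers from I: reachable set = {F, H, I, M}.
That is 4 commits.

4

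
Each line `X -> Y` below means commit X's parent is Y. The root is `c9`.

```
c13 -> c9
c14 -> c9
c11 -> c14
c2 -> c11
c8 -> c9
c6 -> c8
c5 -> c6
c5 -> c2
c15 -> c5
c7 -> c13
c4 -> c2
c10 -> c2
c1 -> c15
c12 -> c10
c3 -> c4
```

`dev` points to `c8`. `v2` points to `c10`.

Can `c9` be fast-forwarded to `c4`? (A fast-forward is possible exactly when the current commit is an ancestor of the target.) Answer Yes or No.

Yes

A fast-forward from c9 to c4 is possible iff c9 is an ancestor of c4.
Ancestors of c4: {c11, c14, c2, c4, c9}.
c9 is among them, so fast-forward is possible.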